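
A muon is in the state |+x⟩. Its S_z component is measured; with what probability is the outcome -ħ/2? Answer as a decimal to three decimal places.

In the S_z basis, |+x⟩ = (|↑⟩ + |↓⟩)/√2 and |-z⟩ = |↓⟩.
|⟨-z|+x⟩|² = 1/2.

0.500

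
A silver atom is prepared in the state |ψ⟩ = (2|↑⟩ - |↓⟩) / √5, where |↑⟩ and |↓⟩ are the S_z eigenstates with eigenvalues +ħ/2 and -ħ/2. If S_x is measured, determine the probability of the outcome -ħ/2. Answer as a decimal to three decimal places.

0.900

|-x⟩ = (|↑⟩ - |↓⟩)/√2, so ⟨-x|ψ⟩ = (3) / (√2·√5).
P = |3|² / 10 = 9/10.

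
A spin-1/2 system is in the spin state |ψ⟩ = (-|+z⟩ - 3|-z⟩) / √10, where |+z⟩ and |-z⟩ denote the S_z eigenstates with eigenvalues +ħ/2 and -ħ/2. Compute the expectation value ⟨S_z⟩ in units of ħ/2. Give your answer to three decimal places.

⟨σ_z⟩ = |a|² - |b|² divided by |a|²+|b|², with a, b the |+z⟩, |-z⟩ amplitudes.
= (1 - 9)/10 = -8/10.
⟨S_z⟩ = (ħ/2)·⟨σ_z⟩.

-0.800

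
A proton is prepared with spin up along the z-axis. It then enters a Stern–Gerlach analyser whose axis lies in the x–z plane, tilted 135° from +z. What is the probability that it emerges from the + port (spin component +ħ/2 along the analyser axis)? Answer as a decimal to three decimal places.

For spin-½, the probability of finding spin-up along an axis at angle θ to the initial spin direction is cos²(θ/2); spin-down is sin²(θ/2).
θ = 135°, so P = cos²(67.5°) ≈ 0.146.

0.146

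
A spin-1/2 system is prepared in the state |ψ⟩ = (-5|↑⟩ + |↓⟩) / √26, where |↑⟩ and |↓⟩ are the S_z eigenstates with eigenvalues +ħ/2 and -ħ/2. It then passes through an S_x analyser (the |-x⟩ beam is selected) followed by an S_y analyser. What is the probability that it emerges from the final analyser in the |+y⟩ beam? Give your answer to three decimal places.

0.346

First analyser (S_x): P(|-x⟩) = |⟨-x|ψ⟩|² = 36/52.
After stage 1 the state is |-x⟩; P(|+y⟩) = |⟨+y|-x⟩|² = 1/2.
Joint probability = 36/52 × 1/2 = 0.346.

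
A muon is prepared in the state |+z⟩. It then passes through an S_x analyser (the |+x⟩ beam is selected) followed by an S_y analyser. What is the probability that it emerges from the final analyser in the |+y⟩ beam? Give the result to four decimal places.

0.2500

First analyser (S_x): from |+z⟩, P(|+x⟩) = 1/2.
After stage 1 the state is |+x⟩; P(|+y⟩) = |⟨+y|+x⟩|² = 1/2.
Joint probability = 1/2 × 1/2 = 0.2500.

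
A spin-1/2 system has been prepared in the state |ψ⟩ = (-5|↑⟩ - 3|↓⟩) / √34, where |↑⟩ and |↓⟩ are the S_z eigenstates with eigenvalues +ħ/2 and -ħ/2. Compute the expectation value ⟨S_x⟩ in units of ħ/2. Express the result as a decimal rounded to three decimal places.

0.882

⟨σ_x⟩ = 2 Re(a* b)/(|a|²+|b|²) with a = -5, b = -3.
a* b = 15, so ⟨σ_x⟩ = 30/34.
⟨S_x⟩ = (ħ/2)·⟨σ_x⟩.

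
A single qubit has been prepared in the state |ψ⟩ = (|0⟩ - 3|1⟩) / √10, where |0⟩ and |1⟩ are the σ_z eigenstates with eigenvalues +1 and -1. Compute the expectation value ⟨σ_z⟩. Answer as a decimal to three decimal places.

-0.800

⟨σ_z⟩ = |a|² - |b|² divided by |a|²+|b|², with a, b the |0⟩, |1⟩ amplitudes.
= (1 - 9)/10 = -8/10.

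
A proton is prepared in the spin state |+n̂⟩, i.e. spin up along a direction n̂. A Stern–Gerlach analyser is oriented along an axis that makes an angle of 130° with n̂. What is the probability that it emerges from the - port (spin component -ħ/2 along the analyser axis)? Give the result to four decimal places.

For spin-½, the probability of finding spin-up along an axis at angle θ to the initial spin direction is cos²(θ/2); spin-down is sin²(θ/2).
θ = 130°, so P = sin²(65°) ≈ 0.8214.

0.8214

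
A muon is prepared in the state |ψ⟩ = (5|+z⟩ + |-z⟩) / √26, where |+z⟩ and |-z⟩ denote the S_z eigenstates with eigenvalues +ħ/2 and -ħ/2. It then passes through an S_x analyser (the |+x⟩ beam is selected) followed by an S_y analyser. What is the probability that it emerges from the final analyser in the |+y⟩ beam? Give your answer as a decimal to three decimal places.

First analyser (S_x): P(|+x⟩) = |⟨+x|ψ⟩|² = 36/52.
After stage 1 the state is |+x⟩; P(|+y⟩) = |⟨+y|+x⟩|² = 1/2.
Joint probability = 36/52 × 1/2 = 0.346.

0.346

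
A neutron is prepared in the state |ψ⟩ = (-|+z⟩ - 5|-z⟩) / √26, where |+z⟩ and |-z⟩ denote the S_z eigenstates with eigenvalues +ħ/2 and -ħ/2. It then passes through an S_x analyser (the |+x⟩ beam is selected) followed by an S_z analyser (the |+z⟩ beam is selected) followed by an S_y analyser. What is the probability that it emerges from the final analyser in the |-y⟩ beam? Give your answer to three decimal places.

First analyser (S_x): P(|+x⟩) = |⟨+x|ψ⟩|² = 36/52.
After stage 1 the state is |+x⟩; P(|+z⟩) = |⟨+z|+x⟩|² = 1/2.
After stage 2 the state is |+z⟩; P(|-y⟩) = |⟨-y|+z⟩|² = 1/2.
Joint probability = 36/52 × 1/2 × 1/2 = 0.173.

0.173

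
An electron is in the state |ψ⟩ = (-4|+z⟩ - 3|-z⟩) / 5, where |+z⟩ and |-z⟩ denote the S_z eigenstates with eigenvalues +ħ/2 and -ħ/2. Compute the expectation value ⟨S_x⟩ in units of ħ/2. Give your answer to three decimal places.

0.960

⟨σ_x⟩ = 2 Re(a* b)/(|a|²+|b|²) with a = -4, b = -3.
a* b = 12, so ⟨σ_x⟩ = 24/25.
⟨S_x⟩ = (ħ/2)·⟨σ_x⟩.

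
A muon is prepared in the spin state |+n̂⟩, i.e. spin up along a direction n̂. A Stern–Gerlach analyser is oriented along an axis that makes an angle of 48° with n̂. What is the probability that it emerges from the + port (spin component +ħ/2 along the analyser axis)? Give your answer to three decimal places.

For spin-½, the probability of finding spin-up along an axis at angle θ to the initial spin direction is cos²(θ/2); spin-down is sin²(θ/2).
θ = 48°, so P = cos²(24°) ≈ 0.835.

0.835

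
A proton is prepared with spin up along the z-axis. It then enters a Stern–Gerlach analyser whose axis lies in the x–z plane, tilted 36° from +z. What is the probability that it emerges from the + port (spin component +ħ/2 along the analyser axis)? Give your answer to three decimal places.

For spin-½, the probability of finding spin-up along an axis at angle θ to the initial spin direction is cos²(θ/2); spin-down is sin²(θ/2).
θ = 36°, so P = cos²(18°) ≈ 0.905.

0.905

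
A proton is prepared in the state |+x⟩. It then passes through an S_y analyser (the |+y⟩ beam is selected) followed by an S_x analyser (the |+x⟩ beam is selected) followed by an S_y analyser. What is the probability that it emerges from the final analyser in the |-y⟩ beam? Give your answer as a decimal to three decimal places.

First analyser (S_y): from |+x⟩, P(|+y⟩) = 1/2.
After stage 1 the state is |+y⟩; P(|+x⟩) = |⟨+x|+y⟩|² = 1/2.
After stage 2 the state is |+x⟩; P(|-y⟩) = |⟨-y|+x⟩|² = 1/2.
Joint probability = 1/2 × 1/2 × 1/2 = 0.125.

0.125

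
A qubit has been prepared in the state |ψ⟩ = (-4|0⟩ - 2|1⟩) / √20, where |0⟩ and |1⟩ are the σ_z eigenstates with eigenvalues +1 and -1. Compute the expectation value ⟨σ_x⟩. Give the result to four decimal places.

0.8000

⟨σ_x⟩ = 2 Re(a* b)/(|a|²+|b|²) with a = -4, b = -2.
a* b = 8, so ⟨σ_x⟩ = 16/20.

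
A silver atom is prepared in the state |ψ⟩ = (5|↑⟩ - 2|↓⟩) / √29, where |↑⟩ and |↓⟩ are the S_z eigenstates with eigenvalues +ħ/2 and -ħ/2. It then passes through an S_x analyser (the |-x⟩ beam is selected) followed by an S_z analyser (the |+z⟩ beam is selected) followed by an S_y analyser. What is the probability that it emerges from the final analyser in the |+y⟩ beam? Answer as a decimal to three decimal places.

First analyser (S_x): P(|-x⟩) = |⟨-x|ψ⟩|² = 49/58.
After stage 1 the state is |-x⟩; P(|+z⟩) = |⟨+z|-x⟩|² = 1/2.
After stage 2 the state is |+z⟩; P(|+y⟩) = |⟨+y|+z⟩|² = 1/2.
Joint probability = 49/58 × 1/2 × 1/2 = 0.211.

0.211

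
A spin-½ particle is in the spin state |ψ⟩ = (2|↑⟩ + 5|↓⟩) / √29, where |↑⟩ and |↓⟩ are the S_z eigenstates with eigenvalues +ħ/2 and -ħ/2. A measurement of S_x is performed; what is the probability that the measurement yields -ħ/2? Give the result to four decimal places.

|-x⟩ = (|↑⟩ - |↓⟩)/√2, so ⟨-x|ψ⟩ = (-3) / (√2·√29).
P = |-3|² / 58 = 9/58.

0.1552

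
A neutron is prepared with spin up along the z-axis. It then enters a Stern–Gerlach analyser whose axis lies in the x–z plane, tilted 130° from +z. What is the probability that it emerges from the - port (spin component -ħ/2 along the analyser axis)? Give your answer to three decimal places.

0.821

For spin-½, the probability of finding spin-up along an axis at angle θ to the initial spin direction is cos²(θ/2); spin-down is sin²(θ/2).
θ = 130°, so P = sin²(65°) ≈ 0.821.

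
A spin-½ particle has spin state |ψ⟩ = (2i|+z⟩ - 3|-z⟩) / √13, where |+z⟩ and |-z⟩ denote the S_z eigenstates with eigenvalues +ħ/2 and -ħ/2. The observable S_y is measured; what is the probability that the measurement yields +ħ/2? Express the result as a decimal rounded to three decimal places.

|+y⟩ = (|+z⟩ + i|-z⟩)/√2, so ⟨+y|ψ⟩ = (5i) / (√2·√13).
P = |5i|² / 26 = 25/26.

0.962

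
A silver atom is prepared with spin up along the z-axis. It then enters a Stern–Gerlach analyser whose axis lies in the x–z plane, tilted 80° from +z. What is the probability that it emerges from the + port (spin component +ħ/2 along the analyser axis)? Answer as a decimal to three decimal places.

0.587

For spin-½, the probability of finding spin-up along an axis at angle θ to the initial spin direction is cos²(θ/2); spin-down is sin²(θ/2).
θ = 80°, so P = cos²(40°) ≈ 0.587.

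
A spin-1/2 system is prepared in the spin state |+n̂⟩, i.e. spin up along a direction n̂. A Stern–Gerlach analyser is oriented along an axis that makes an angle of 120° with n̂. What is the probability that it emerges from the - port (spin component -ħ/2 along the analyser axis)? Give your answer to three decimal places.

0.750

For spin-½, the probability of finding spin-up along an axis at angle θ to the initial spin direction is cos²(θ/2); spin-down is sin²(θ/2).
θ = 120°, so P = sin²(60°) ≈ 0.750.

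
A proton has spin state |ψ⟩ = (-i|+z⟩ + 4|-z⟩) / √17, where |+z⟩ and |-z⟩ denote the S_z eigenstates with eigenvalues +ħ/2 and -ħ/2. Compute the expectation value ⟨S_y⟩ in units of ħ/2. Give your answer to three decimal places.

0.471

⟨σ_y⟩ = 2 Im(a* b)/(|a|²+|b|²) with a = -i, b = 4.
a* b = 4i, so ⟨σ_y⟩ = 8/17.
⟨S_y⟩ = (ħ/2)·⟨σ_y⟩.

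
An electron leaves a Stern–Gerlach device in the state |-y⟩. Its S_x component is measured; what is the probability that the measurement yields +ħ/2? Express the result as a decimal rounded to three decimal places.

In the S_z basis, |-y⟩ = (|+z⟩ - i|-z⟩)/√2 and |+x⟩ = (|+z⟩ + |-z⟩)/√2.
|⟨+x|-y⟩|² = 1/2.

0.500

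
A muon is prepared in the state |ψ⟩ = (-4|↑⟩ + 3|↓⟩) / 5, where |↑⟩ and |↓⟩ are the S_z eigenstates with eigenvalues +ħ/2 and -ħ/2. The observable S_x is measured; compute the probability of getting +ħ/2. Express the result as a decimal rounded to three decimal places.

|+x⟩ = (|↑⟩ + |↓⟩)/√2, so ⟨+x|ψ⟩ = (-1) / (√2·5).
P = |-1|² / 50 = 1/50.

0.020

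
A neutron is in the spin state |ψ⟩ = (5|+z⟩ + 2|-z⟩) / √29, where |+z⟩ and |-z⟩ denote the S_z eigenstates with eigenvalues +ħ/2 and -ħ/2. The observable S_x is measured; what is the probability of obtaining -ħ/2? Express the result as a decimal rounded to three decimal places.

0.155

|-x⟩ = (|+z⟩ - |-z⟩)/√2, so ⟨-x|ψ⟩ = (3) / (√2·√29).
P = |3|² / 58 = 9/58.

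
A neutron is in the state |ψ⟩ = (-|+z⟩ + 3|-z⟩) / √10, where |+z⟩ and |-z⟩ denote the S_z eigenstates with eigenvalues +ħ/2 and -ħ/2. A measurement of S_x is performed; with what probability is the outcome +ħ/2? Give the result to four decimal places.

0.2000

|+x⟩ = (|+z⟩ + |-z⟩)/√2, so ⟨+x|ψ⟩ = (2) / (√2·√10).
P = |2|² / 20 = 4/20.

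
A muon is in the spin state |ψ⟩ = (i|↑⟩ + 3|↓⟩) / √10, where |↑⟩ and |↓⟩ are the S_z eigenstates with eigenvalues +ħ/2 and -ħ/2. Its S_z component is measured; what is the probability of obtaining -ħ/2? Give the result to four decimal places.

0.9000

The -ħ/2 outcome corresponds to |↓⟩. Its amplitude in |ψ⟩ is 3/√10.
P = |3|² / 10 = 9/10.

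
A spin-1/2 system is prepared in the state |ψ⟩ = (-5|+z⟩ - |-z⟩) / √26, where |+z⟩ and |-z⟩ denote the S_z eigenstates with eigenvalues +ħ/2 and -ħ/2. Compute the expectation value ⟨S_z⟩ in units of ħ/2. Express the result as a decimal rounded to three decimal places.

0.923

⟨σ_z⟩ = |a|² - |b|² divided by |a|²+|b|², with a, b the |+z⟩, |-z⟩ amplitudes.
= (25 - 1)/26 = 24/26.
⟨S_z⟩ = (ħ/2)·⟨σ_z⟩.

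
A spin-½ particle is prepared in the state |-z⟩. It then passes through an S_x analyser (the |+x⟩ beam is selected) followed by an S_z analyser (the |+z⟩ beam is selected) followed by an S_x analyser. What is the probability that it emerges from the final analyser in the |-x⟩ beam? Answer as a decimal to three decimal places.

0.125

First analyser (S_x): from |-z⟩, P(|+x⟩) = 1/2.
After stage 1 the state is |+x⟩; P(|+z⟩) = |⟨+z|+x⟩|² = 1/2.
After stage 2 the state is |+z⟩; P(|-x⟩) = |⟨-x|+z⟩|² = 1/2.
Joint probability = 1/2 × 1/2 × 1/2 = 0.125.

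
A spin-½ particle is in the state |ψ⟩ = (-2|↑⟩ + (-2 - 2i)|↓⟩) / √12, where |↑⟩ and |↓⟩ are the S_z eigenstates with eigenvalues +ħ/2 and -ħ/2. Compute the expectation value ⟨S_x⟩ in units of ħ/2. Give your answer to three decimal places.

⟨σ_x⟩ = 2 Re(a* b)/(|a|²+|b|²) with a = -2, b = (-2 - 2i).
a* b = (4 + 4i), so ⟨σ_x⟩ = 8/12.
⟨S_x⟩ = (ħ/2)·⟨σ_x⟩.

0.667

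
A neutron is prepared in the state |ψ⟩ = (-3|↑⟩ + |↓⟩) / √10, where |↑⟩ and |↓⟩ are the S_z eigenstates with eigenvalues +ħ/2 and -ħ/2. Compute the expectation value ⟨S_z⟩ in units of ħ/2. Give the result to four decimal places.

0.8000

⟨σ_z⟩ = |a|² - |b|² divided by |a|²+|b|², with a, b the |↑⟩, |↓⟩ amplitudes.
= (9 - 1)/10 = 8/10.
⟨S_z⟩ = (ħ/2)·⟨σ_z⟩.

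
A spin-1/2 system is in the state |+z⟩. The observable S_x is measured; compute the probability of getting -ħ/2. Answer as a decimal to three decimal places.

0.500

In the S_z basis, |+z⟩ = |+z⟩ and |-x⟩ = (|+z⟩ - |-z⟩)/√2.
|⟨-x|+z⟩|² = 1/2.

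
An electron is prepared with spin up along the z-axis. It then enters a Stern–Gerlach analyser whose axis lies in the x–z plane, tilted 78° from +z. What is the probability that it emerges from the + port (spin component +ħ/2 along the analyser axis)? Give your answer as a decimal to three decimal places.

0.604

For spin-½, the probability of finding spin-up along an axis at angle θ to the initial spin direction is cos²(θ/2); spin-down is sin²(θ/2).
θ = 78°, so P = cos²(39°) ≈ 0.604.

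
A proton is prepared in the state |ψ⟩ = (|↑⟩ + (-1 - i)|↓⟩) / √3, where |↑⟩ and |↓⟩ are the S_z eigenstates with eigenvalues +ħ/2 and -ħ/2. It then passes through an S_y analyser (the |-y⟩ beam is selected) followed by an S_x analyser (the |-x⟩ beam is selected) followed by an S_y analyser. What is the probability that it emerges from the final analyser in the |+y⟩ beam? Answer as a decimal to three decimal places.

0.208

First analyser (S_y): P(|-y⟩) = |⟨-y|ψ⟩|² = 5/6.
After stage 1 the state is |-y⟩; P(|-x⟩) = |⟨-x|-y⟩|² = 1/2.
After stage 2 the state is |-x⟩; P(|+y⟩) = |⟨+y|-x⟩|² = 1/2.
Joint probability = 5/6 × 1/2 × 1/2 = 0.208.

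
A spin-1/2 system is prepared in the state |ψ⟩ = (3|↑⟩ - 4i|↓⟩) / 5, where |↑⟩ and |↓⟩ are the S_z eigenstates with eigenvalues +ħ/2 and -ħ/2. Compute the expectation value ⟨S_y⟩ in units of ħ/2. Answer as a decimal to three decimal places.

-0.960

⟨σ_y⟩ = 2 Im(a* b)/(|a|²+|b|²) with a = 3, b = -4i.
a* b = -12i, so ⟨σ_y⟩ = -24/25.
⟨S_y⟩ = (ħ/2)·⟨σ_y⟩.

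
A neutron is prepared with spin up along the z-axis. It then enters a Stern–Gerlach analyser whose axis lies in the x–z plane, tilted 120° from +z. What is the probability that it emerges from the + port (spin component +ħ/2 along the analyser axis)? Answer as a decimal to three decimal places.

For spin-½, the probability of finding spin-up along an axis at angle θ to the initial spin direction is cos²(θ/2); spin-down is sin²(θ/2).
θ = 120°, so P = cos²(60°) ≈ 0.250.

0.250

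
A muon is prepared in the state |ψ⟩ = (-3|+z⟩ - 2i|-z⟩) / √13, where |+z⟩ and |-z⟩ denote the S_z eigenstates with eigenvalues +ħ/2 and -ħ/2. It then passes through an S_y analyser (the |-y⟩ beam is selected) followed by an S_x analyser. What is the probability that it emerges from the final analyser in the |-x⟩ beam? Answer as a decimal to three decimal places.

0.019

First analyser (S_y): P(|-y⟩) = |⟨-y|ψ⟩|² = 1/26.
After stage 1 the state is |-y⟩; P(|-x⟩) = |⟨-x|-y⟩|² = 1/2.
Joint probability = 1/26 × 1/2 = 0.019.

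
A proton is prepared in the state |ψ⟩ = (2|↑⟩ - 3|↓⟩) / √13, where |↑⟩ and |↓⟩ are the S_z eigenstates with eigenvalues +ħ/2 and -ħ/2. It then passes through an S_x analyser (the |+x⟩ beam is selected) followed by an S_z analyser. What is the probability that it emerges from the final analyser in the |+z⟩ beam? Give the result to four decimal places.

0.0192

First analyser (S_x): P(|+x⟩) = |⟨+x|ψ⟩|² = 1/26.
After stage 1 the state is |+x⟩; P(|+z⟩) = |⟨+z|+x⟩|² = 1/2.
Joint probability = 1/26 × 1/2 = 0.0192.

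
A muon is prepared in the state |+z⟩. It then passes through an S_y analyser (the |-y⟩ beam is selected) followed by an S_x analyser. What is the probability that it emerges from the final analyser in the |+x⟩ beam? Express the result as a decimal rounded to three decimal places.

First analyser (S_y): from |+z⟩, P(|-y⟩) = 1/2.
After stage 1 the state is |-y⟩; P(|+x⟩) = |⟨+x|-y⟩|² = 1/2.
Joint probability = 1/2 × 1/2 = 0.250.

0.250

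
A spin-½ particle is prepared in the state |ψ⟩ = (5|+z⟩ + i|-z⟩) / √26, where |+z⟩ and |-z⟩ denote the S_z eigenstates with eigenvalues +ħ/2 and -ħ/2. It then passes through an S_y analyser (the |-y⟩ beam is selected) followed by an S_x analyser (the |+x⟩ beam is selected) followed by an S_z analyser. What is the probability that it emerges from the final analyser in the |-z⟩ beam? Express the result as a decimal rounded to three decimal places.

First analyser (S_y): P(|-y⟩) = |⟨-y|ψ⟩|² = 16/52.
After stage 1 the state is |-y⟩; P(|+x⟩) = |⟨+x|-y⟩|² = 1/2.
After stage 2 the state is |+x⟩; P(|-z⟩) = |⟨-z|+x⟩|² = 1/2.
Joint probability = 16/52 × 1/2 × 1/2 = 0.077.

0.077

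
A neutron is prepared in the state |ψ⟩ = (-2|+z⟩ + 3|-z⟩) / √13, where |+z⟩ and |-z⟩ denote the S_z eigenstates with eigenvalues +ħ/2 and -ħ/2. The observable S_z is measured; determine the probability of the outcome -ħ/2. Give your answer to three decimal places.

0.692

The -ħ/2 outcome corresponds to |-z⟩. Its amplitude in |ψ⟩ is 3/√13.
P = |3|² / 13 = 9/13.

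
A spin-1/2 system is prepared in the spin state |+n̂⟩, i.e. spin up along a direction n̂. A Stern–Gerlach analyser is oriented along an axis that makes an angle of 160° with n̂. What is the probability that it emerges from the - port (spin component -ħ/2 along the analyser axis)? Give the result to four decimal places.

For spin-½, the probability of finding spin-up along an axis at angle θ to the initial spin direction is cos²(θ/2); spin-down is sin²(θ/2).
θ = 160°, so P = sin²(80°) ≈ 0.9698.

0.9698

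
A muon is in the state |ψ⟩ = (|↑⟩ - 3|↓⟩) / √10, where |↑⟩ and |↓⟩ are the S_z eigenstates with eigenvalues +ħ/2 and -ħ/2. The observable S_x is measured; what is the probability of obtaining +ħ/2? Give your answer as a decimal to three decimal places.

0.200

|+x⟩ = (|↑⟩ + |↓⟩)/√2, so ⟨+x|ψ⟩ = (-2) / (√2·√10).
P = |-2|² / 20 = 4/20.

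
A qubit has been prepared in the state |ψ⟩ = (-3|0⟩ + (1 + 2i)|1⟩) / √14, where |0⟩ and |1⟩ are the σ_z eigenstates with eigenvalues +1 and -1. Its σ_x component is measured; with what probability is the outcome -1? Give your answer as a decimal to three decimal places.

|-x⟩ = (|0⟩ - |1⟩)/√2, so ⟨-x|ψ⟩ = (-4 - 2i) / (√2·√14).
P = |-4 - 2i|² / 28 = 20/28.

0.714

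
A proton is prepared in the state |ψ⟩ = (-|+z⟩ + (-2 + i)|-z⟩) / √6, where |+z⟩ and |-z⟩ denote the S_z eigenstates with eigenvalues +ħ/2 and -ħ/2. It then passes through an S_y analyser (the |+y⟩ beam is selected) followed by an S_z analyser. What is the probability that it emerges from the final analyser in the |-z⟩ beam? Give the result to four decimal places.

First analyser (S_y): P(|+y⟩) = |⟨+y|ψ⟩|² = 4/12.
After stage 1 the state is |+y⟩; P(|-z⟩) = |⟨-z|+y⟩|² = 1/2.
Joint probability = 4/12 × 1/2 = 0.1667.

0.1667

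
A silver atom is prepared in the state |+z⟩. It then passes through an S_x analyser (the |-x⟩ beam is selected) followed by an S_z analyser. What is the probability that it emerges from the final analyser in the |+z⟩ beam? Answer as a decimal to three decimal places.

0.250

First analyser (S_x): from |+z⟩, P(|-x⟩) = 1/2.
After stage 1 the state is |-x⟩; P(|+z⟩) = |⟨+z|-x⟩|² = 1/2.
Joint probability = 1/2 × 1/2 = 0.250.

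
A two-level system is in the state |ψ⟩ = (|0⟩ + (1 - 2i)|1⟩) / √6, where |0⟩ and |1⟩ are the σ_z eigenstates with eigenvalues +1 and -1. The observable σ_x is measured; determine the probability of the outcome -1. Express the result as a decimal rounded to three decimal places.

|-x⟩ = (|0⟩ - |1⟩)/√2, so ⟨-x|ψ⟩ = (2i) / (√2·√6).
P = |2i|² / 12 = 4/12.

0.333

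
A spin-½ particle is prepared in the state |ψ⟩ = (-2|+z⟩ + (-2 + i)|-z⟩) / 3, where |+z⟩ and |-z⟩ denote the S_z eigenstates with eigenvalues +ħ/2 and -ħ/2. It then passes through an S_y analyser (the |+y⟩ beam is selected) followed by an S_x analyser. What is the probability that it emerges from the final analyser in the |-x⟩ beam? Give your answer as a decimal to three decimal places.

0.139

First analyser (S_y): P(|+y⟩) = |⟨+y|ψ⟩|² = 5/18.
After stage 1 the state is |+y⟩; P(|-x⟩) = |⟨-x|+y⟩|² = 1/2.
Joint probability = 5/18 × 1/2 = 0.139.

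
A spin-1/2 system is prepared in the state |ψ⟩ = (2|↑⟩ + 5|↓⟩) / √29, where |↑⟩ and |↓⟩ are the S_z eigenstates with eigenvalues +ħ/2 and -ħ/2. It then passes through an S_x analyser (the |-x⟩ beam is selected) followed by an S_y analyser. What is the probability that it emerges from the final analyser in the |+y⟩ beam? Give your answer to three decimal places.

0.078

First analyser (S_x): P(|-x⟩) = |⟨-x|ψ⟩|² = 9/58.
After stage 1 the state is |-x⟩; P(|+y⟩) = |⟨+y|-x⟩|² = 1/2.
Joint probability = 9/58 × 1/2 = 0.078.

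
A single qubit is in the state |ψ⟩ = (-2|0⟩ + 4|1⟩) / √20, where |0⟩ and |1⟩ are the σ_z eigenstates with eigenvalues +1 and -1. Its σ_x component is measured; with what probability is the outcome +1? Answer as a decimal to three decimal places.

0.100

|+x⟩ = (|0⟩ + |1⟩)/√2, so ⟨+x|ψ⟩ = (2) / (√2·√20).
P = |2|² / 40 = 4/40.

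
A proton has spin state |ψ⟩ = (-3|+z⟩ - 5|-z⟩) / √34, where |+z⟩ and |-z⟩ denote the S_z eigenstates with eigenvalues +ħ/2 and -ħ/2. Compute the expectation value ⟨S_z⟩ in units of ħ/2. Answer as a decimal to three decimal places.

-0.471

⟨σ_z⟩ = |a|² - |b|² divided by |a|²+|b|², with a, b the |+z⟩, |-z⟩ amplitudes.
= (9 - 25)/34 = -16/34.
⟨S_z⟩ = (ħ/2)·⟨σ_z⟩.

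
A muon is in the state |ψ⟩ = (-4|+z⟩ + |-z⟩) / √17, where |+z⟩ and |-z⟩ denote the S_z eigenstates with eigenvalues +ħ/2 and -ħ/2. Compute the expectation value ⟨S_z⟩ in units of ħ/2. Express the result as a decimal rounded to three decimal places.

0.882

⟨σ_z⟩ = |a|² - |b|² divided by |a|²+|b|², with a, b the |+z⟩, |-z⟩ amplitudes.
= (16 - 1)/17 = 15/17.
⟨S_z⟩ = (ħ/2)·⟨σ_z⟩.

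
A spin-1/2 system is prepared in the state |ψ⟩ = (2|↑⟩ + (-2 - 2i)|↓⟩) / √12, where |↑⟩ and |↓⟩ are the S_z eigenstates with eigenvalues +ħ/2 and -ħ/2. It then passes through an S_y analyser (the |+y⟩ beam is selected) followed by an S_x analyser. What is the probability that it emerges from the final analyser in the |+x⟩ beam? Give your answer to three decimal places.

First analyser (S_y): P(|+y⟩) = |⟨+y|ψ⟩|² = 4/24.
After stage 1 the state is |+y⟩; P(|+x⟩) = |⟨+x|+y⟩|² = 1/2.
Joint probability = 4/24 × 1/2 = 0.083.

0.083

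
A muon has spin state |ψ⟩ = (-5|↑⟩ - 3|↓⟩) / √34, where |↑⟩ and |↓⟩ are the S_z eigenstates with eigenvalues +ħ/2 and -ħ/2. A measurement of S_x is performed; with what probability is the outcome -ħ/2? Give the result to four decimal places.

0.0588

|-x⟩ = (|↑⟩ - |↓⟩)/√2, so ⟨-x|ψ⟩ = (-2) / (√2·√34).
P = |-2|² / 68 = 4/68.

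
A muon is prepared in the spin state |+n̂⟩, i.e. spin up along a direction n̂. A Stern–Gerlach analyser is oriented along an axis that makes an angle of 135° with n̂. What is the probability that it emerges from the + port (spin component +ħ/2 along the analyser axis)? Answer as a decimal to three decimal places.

For spin-½, the probability of finding spin-up along an axis at angle θ to the initial spin direction is cos²(θ/2); spin-down is sin²(θ/2).
θ = 135°, so P = cos²(67.5°) ≈ 0.146.

0.146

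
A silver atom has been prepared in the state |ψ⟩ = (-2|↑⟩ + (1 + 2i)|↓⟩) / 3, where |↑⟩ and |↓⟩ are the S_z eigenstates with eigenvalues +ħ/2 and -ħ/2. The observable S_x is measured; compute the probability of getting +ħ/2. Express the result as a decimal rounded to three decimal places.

|+x⟩ = (|↑⟩ + |↓⟩)/√2, so ⟨+x|ψ⟩ = (-1 + 2i) / (√2·3).
P = |-1 + 2i|² / 18 = 5/18.

0.278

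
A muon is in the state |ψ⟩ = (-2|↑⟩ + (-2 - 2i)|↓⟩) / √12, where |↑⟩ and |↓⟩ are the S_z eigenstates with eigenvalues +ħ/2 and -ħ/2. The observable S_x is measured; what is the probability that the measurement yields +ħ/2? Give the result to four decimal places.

0.8333

|+x⟩ = (|↑⟩ + |↓⟩)/√2, so ⟨+x|ψ⟩ = (-4 - 2i) / (√2·√12).
P = |-4 - 2i|² / 24 = 20/24.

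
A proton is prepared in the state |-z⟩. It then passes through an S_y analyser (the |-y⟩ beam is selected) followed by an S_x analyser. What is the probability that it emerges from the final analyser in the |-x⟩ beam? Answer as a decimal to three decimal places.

0.250

First analyser (S_y): from |-z⟩, P(|-y⟩) = 1/2.
After stage 1 the state is |-y⟩; P(|-x⟩) = |⟨-x|-y⟩|² = 1/2.
Joint probability = 1/2 × 1/2 = 0.250.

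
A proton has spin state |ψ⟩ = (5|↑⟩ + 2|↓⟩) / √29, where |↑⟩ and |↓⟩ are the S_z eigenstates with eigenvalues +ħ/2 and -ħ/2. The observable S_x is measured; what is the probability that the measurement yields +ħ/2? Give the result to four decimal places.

|+x⟩ = (|↑⟩ + |↓⟩)/√2, so ⟨+x|ψ⟩ = (7) / (√2·√29).
P = |7|² / 58 = 49/58.

0.8448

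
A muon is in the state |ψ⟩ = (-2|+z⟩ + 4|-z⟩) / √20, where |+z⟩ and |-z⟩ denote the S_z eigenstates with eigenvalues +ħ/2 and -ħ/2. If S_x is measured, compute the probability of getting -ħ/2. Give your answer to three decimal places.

0.900

|-x⟩ = (|+z⟩ - |-z⟩)/√2, so ⟨-x|ψ⟩ = (-6) / (√2·√20).
P = |-6|² / 40 = 36/40.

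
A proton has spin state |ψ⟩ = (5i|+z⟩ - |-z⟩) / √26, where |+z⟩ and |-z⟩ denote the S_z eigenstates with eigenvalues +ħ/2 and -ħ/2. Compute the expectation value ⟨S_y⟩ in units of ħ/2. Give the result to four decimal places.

⟨σ_y⟩ = 2 Im(a* b)/(|a|²+|b|²) with a = 5i, b = -1.
a* b = 5i, so ⟨σ_y⟩ = 10/26.
⟨S_y⟩ = (ħ/2)·⟨σ_y⟩.

0.3846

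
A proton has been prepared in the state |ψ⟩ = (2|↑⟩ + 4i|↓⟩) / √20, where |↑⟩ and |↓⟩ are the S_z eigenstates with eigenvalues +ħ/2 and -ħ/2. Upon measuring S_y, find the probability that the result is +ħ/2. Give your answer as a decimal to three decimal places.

|+y⟩ = (|↑⟩ + i|↓⟩)/√2, so ⟨+y|ψ⟩ = (6) / (√2·√20).
P = |6|² / 40 = 36/40.

0.900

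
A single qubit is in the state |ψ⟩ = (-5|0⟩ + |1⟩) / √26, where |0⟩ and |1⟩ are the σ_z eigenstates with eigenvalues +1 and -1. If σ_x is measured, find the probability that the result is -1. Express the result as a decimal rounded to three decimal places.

|-x⟩ = (|0⟩ - |1⟩)/√2, so ⟨-x|ψ⟩ = (-6) / (√2·√26).
P = |-6|² / 52 = 36/52.

0.692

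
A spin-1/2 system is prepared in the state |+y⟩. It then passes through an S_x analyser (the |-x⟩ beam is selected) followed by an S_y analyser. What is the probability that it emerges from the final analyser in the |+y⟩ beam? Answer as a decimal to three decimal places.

0.250

First analyser (S_x): from |+y⟩, P(|-x⟩) = 1/2.
After stage 1 the state is |-x⟩; P(|+y⟩) = |⟨+y|-x⟩|² = 1/2.
Joint probability = 1/2 × 1/2 = 0.250.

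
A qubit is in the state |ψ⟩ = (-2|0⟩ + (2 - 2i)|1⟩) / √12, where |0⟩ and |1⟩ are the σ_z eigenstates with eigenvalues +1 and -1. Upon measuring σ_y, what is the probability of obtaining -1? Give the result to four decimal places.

|-y⟩ = (|0⟩ - i|1⟩)/√2, so ⟨-y|ψ⟩ = (2i) / (√2·√12).
P = |2i|² / 24 = 4/24.

0.1667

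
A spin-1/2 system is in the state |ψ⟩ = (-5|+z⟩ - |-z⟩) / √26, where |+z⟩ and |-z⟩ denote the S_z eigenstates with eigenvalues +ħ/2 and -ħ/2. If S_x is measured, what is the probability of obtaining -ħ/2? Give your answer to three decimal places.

|-x⟩ = (|+z⟩ - |-z⟩)/√2, so ⟨-x|ψ⟩ = (-4) / (√2·√26).
P = |-4|² / 52 = 16/52.

0.308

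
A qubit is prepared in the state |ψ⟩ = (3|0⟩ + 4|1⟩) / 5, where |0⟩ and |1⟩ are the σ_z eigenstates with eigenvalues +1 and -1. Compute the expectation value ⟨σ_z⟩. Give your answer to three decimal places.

-0.280

⟨σ_z⟩ = |a|² - |b|² divided by |a|²+|b|², with a, b the |0⟩, |1⟩ amplitudes.
= (9 - 16)/25 = -7/25.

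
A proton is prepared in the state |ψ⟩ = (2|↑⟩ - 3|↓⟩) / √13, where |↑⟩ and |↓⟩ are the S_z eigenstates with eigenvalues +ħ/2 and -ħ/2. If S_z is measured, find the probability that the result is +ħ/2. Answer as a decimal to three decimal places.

The +ħ/2 outcome corresponds to |↑⟩. Its amplitude in |ψ⟩ is 2/√13.
P = |2|² / 13 = 4/13.

0.308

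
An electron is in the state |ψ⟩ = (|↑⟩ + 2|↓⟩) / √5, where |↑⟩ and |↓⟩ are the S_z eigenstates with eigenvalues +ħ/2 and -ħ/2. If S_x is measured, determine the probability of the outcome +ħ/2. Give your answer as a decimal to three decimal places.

0.900

|+x⟩ = (|↑⟩ + |↓⟩)/√2, so ⟨+x|ψ⟩ = (3) / (√2·√5).
P = |3|² / 10 = 9/10.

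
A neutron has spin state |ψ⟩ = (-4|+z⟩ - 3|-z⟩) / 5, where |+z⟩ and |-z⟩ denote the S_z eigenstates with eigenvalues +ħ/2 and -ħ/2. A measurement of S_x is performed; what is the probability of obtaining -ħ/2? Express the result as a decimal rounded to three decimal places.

|-x⟩ = (|+z⟩ - |-z⟩)/√2, so ⟨-x|ψ⟩ = (-1) / (√2·5).
P = |-1|² / 50 = 1/50.

0.020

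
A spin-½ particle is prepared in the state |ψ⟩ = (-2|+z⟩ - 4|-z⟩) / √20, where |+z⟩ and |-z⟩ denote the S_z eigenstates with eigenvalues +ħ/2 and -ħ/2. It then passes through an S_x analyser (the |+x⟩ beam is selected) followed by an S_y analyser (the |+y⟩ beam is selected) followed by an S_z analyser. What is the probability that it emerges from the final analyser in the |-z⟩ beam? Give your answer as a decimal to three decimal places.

First analyser (S_x): P(|+x⟩) = |⟨+x|ψ⟩|² = 36/40.
After stage 1 the state is |+x⟩; P(|+y⟩) = |⟨+y|+x⟩|² = 1/2.
After stage 2 the state is |+y⟩; P(|-z⟩) = |⟨-z|+y⟩|² = 1/2.
Joint probability = 36/40 × 1/2 × 1/2 = 0.225.

0.225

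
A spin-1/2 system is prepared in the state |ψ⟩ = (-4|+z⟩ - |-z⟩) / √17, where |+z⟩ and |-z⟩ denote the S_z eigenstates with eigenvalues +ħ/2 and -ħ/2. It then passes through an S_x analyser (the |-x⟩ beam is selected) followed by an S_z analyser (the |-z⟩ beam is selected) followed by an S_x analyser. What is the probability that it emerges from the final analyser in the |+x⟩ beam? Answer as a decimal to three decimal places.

First analyser (S_x): P(|-x⟩) = |⟨-x|ψ⟩|² = 9/34.
After stage 1 the state is |-x⟩; P(|-z⟩) = |⟨-z|-x⟩|² = 1/2.
After stage 2 the state is |-z⟩; P(|+x⟩) = |⟨+x|-z⟩|² = 1/2.
Joint probability = 9/34 × 1/2 × 1/2 = 0.066.

0.066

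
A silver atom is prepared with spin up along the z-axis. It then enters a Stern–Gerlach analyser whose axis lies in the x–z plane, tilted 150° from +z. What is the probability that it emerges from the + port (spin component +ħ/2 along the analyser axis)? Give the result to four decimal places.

For spin-½, the probability of finding spin-up along an axis at angle θ to the initial spin direction is cos²(θ/2); spin-down is sin²(θ/2).
θ = 150°, so P = cos²(75°) ≈ 0.0670.

0.0670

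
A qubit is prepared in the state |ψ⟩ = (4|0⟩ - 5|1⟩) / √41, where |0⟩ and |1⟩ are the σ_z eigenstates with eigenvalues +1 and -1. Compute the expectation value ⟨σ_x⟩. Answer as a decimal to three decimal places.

⟨σ_x⟩ = 2 Re(a* b)/(|a|²+|b|²) with a = 4, b = -5.
a* b = -20, so ⟨σ_x⟩ = -40/41.

-0.976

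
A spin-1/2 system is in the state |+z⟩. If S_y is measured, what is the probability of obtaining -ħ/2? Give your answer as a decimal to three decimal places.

In the S_z basis, |+z⟩ = |↑⟩ and |-y⟩ = (|↑⟩ - i|↓⟩)/√2.
|⟨-y|+z⟩|² = 1/2.

0.500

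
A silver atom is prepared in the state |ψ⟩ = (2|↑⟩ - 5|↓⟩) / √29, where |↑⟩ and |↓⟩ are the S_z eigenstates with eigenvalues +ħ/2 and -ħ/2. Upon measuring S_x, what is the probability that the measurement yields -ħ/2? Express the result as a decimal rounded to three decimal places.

0.845

|-x⟩ = (|↑⟩ - |↓⟩)/√2, so ⟨-x|ψ⟩ = (7) / (√2·√29).
P = |7|² / 58 = 49/58.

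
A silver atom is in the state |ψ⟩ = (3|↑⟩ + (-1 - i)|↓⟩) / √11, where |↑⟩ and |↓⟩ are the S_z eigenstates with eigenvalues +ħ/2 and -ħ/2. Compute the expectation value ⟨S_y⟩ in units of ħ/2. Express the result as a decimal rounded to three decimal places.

-0.545

⟨σ_y⟩ = 2 Im(a* b)/(|a|²+|b|²) with a = 3, b = (-1 - i).
a* b = (-3 - 3i), so ⟨σ_y⟩ = -6/11.
⟨S_y⟩ = (ħ/2)·⟨σ_y⟩.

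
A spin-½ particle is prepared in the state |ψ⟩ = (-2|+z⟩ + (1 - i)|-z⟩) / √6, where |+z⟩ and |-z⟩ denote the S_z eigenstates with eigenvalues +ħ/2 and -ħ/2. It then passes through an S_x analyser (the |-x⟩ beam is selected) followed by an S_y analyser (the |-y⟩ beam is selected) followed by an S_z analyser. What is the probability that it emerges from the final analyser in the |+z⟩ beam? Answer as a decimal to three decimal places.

First analyser (S_x): P(|-x⟩) = |⟨-x|ψ⟩|² = 10/12.
After stage 1 the state is |-x⟩; P(|-y⟩) = |⟨-y|-x⟩|² = 1/2.
After stage 2 the state is |-y⟩; P(|+z⟩) = |⟨+z|-y⟩|² = 1/2.
Joint probability = 10/12 × 1/2 × 1/2 = 0.208.

0.208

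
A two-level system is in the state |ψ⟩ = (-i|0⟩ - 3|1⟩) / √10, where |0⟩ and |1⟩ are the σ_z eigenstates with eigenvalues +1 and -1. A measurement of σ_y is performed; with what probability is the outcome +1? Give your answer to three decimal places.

0.200

|+y⟩ = (|0⟩ + i|1⟩)/√2, so ⟨+y|ψ⟩ = (2i) / (√2·√10).
P = |2i|² / 20 = 4/20.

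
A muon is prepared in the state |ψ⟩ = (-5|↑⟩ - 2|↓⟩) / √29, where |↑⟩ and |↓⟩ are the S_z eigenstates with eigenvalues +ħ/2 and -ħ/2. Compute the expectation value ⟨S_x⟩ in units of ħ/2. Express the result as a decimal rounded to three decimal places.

0.690

⟨σ_x⟩ = 2 Re(a* b)/(|a|²+|b|²) with a = -5, b = -2.
a* b = 10, so ⟨σ_x⟩ = 20/29.
⟨S_x⟩ = (ħ/2)·⟨σ_x⟩.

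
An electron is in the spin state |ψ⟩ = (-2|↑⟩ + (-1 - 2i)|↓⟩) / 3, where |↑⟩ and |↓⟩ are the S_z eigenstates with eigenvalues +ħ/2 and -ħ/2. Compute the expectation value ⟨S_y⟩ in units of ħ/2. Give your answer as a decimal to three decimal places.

0.889

⟨σ_y⟩ = 2 Im(a* b)/(|a|²+|b|²) with a = -2, b = (-1 - 2i).
a* b = (2 + 4i), so ⟨σ_y⟩ = 8/9.
⟨S_y⟩ = (ħ/2)·⟨σ_y⟩.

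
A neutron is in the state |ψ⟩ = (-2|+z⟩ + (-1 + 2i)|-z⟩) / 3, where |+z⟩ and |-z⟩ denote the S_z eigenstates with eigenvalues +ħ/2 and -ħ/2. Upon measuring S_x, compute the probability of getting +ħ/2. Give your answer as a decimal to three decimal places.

|+x⟩ = (|+z⟩ + |-z⟩)/√2, so ⟨+x|ψ⟩ = (-3 + 2i) / (√2·3).
P = |-3 + 2i|² / 18 = 13/18.

0.722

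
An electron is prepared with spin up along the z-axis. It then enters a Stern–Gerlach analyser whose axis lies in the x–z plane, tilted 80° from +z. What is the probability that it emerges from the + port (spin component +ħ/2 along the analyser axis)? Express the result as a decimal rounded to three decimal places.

For spin-½, the probability of finding spin-up along an axis at angle θ to the initial spin direction is cos²(θ/2); spin-down is sin²(θ/2).
θ = 80°, so P = cos²(40°) ≈ 0.587.

0.587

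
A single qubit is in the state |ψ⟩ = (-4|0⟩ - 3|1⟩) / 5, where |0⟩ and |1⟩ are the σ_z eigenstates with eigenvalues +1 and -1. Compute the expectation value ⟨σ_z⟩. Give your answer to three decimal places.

0.280

⟨σ_z⟩ = |a|² - |b|² divided by |a|²+|b|², with a, b the |0⟩, |1⟩ amplitudes.
= (16 - 9)/25 = 7/25.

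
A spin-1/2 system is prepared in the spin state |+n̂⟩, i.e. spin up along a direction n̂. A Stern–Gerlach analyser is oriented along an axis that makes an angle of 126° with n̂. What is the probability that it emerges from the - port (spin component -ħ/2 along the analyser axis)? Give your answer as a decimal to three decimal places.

For spin-½, the probability of finding spin-up along an axis at angle θ to the initial spin direction is cos²(θ/2); spin-down is sin²(θ/2).
θ = 126°, so P = sin²(63°) ≈ 0.794.

0.794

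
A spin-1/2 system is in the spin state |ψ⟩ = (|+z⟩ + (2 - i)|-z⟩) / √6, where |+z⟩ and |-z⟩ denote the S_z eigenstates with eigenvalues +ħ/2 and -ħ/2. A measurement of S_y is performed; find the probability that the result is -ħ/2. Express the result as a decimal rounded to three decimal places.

|-y⟩ = (|+z⟩ - i|-z⟩)/√2, so ⟨-y|ψ⟩ = (2 + 2i) / (√2·√6).
P = |2 + 2i|² / 12 = 8/12.

0.667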